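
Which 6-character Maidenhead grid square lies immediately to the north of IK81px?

Latitude subsquare x = 23; +1 → 24, wraps to 0 = a, carry into square.
Latitude square 1; +1 → 2.
The longitude characters are unchanged.

IK82pa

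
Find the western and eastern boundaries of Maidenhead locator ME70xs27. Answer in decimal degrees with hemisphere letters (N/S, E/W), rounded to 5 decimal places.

75.93333° E, 75.94167° E

Field M=12, E=4: +12·20° lon, +4·10° lat → SW at lon 60°, lat -50°.
Square 7, 0: +7·2° lon, +0·1° lat → SW at lon 74°, lat -50°.
Subsquare x=23, s=18: +23·0.0833333° lon, +18·0.0416667° lat → SW at lon 75.9167°, lat -49.25°.
Extended square 2, 7: +2·0.00833333° lon, +7·0.00416667° lat → SW at lon 75.9333°, lat -49.2208°.
Cell spans 0.00833333° lon × 0.00416667° lat.
west 75.93333° E, east 75.94167° E.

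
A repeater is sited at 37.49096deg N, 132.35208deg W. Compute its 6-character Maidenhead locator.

CM37tl

Shift to the Maidenhead origin (180°W, 90°S): lon 47.6479, lat 127.4910.
Field: lon ⌊47.6479/20⌋ = 2 → C; lat ⌊127.4910/10⌋ = 12 → M.
Square: lon ⌊7.6479/2⌋ = 3; lat ⌊7.4910/1⌋ = 7.
Subsquare: lon ⌊1.6479/0.0833333⌋ = 19 → t; lat ⌊0.4910/0.0416667⌋ = 11 → l.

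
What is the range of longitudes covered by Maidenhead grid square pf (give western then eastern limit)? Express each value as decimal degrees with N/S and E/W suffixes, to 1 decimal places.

Field P=15, F=5: +15·20° lon, +5·10° lat → SW at lon 120°, lat -40°.
Cell spans 20° lon × 10° lat.
west 120.0° E, east 140.0° E.

120.0° E, 140.0° E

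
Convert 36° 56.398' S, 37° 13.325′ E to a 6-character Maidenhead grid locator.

KF83ob

Offset from 180°W / 90°S: lon 217.2221°, lat 53.0600°.
Field (20°×10°, letters A–R): 217.2221/20 → 10 → K, 53.0600/10 → 5 → F; chars KF.
Square (2°×1°, digits 0–9): 17.2221/2 → 8, 3.0600/1 → 3; chars 83.
Subsquare (5′×2.5′, letters a–x): 1.2221/0.0833333 → 14 → o, 0.0600/0.0416667 → 1 → b; chars ob.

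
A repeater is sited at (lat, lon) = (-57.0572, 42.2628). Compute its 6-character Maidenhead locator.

LD12dw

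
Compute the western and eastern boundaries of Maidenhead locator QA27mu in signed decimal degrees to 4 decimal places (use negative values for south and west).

Field Q=16, A=0: +16·20° lon, +0·10° lat → SW at lon 140°, lat -90°.
Square 2, 7: +2·2° lon, +7·1° lat → SW at lon 144°, lat -83°.
Subsquare m=12, u=20: +12·0.0833333° lon, +20·0.0416667° lat → SW at lon 145°, lat -82.1667°.
Cell spans 0.0833333° lon × 0.0416667° lat.
west 145.0000, east 145.0833.

145.0000, 145.0833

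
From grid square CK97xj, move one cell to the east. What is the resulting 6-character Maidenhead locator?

DK07aj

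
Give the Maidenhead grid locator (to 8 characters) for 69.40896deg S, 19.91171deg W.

Shift to the Maidenhead origin (180°W, 90°S): lon 160.08829, lat 20.59104.
Field: 160.08829/20 → 8 → I, 20.59104/10 → 2 → C; chars IC.
Square: 0.08829/2 → 0, 0.59104/1 → 0; chars 00.
Subsquare: 0.08829/0.0833333 → 1 → b, 0.59104/0.0416667 → 14 → o; chars bo.
Extended square: 0.00496/0.00833333 → 0, 0.00771/0.00416667 → 1; chars 01.

IC00bo01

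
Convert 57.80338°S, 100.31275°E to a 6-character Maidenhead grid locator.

OD02de

Shift to the Maidenhead origin (180°W, 90°S): lon 280.3127, lat 32.1966.
Field (20°×10°, letters A–R): lon ⌊280.3127/20⌋ = 14 → O; lat ⌊32.1966/10⌋ = 3 → D.
Square (2°×1°, digits 0–9): lon ⌊0.3127/2⌋ = 0; lat ⌊2.1966/1⌋ = 2.
Subsquare (5′×2.5′, letters a–x): lon ⌊0.3127/0.0833333⌋ = 3 → d; lat ⌊0.1966/0.0416667⌋ = 4 → e.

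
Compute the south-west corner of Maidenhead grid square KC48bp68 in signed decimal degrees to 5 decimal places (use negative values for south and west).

-61.34167, 28.13333

Field K=10, C=2: +10·20° lon, +2·10° lat → SW at lon 20°, lat -70°.
Square 4, 8: +4·2° lon, +8·1° lat → SW at lon 28°, lat -62°.
Subsquare b=1, p=15: +1·0.0833333° lon, +15·0.0416667° lat → SW at lon 28.0833°, lat -61.375°.
Extended square 6, 8: +6·0.00833333° lon, +8·0.00416667° lat → SW at lon 28.1333°, lat -61.3417°.
latitude -61.34167, longitude 28.13333.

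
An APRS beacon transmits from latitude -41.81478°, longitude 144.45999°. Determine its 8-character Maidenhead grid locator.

Shift to the Maidenhead origin (180°W, 90°S): lon 324.45999, lat 48.18522.
Field: lon ⌊324.45999/20⌋ = 16 → Q; lat ⌊48.18522/10⌋ = 4 → E.
Square: lon ⌊4.45999/2⌋ = 2; lat ⌊8.18522/1⌋ = 8.
Subsquare: lon ⌊0.45999/0.0833333⌋ = 5 → f; lat ⌊0.18522/0.0416667⌋ = 4 → e.
Extended square: lon ⌊0.04332/0.00833333⌋ = 5; lat ⌊0.01855/0.00416667⌋ = 4.

QE28fe54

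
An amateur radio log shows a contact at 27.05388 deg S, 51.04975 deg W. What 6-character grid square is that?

GG42lw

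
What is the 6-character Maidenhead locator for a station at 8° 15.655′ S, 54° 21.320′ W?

GI21tr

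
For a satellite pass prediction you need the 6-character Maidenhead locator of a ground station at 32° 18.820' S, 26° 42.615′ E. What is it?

KF37iq

Add 180° to longitude and 90° to latitude: 206.7103, 57.6863.
Field: lon ⌊206.7103/20⌋ = 10 → K; lat ⌊57.6863/10⌋ = 5 → F.
Square: lon ⌊6.7103/2⌋ = 3; lat ⌊7.6863/1⌋ = 7.
Subsquare: lon ⌊0.7103/0.0833333⌋ = 8 → i; lat ⌊0.6863/0.0416667⌋ = 16 → q.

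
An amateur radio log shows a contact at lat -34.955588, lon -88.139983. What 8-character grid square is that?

EF55wb30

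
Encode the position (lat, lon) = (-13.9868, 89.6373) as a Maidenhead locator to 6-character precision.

NH46ta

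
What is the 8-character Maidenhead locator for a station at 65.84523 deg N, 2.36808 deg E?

Add 180° to longitude and 90° to latitude: 182.36808, 155.84523.
Field: lon ⌊182.36808/20⌋ = 9 → J; lat ⌊155.84523/10⌋ = 15 → P.
Square: lon ⌊2.36808/2⌋ = 1; lat ⌊5.84523/1⌋ = 5.
Subsquare: lon ⌊0.36808/0.0833333⌋ = 4 → e; lat ⌊0.84523/0.0416667⌋ = 20 → u.
Extended square: lon ⌊0.03475/0.00833333⌋ = 4; lat ⌊0.01190/0.00416667⌋ = 2.

JP15eu42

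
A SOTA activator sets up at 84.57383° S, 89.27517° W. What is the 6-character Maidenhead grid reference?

EA55ik

Offset from 180°W / 90°S: lon 90.7248°, lat 5.4262°.
Field: lon ⌊90.7248/20⌋ = 4 → E; lat ⌊5.4262/10⌋ = 0 → A.
Square: lon ⌊10.7248/2⌋ = 5; lat ⌊5.4262/1⌋ = 5.
Subsquare: lon ⌊0.7248/0.0833333⌋ = 8 → i; lat ⌊0.4262/0.0416667⌋ = 10 → k.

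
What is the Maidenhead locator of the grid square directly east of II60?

II70

Longitude square 6; +1 → 7.
The latitude characters are unchanged.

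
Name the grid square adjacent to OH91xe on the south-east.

PH01ad

Longitude subsquare x = 23; +1 → 24, wraps to 0 = a, carry into square.
Longitude square 9; +1 → 10, wraps to 0, carry into field.
Longitude field O = 14; +1 → 15 = P.
Latitude subsquare e = 4; −1 → 3 = d.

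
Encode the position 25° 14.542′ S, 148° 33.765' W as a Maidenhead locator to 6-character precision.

BG54rs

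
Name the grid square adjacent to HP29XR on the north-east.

HP39as

Longitude subsquare x = 23; +1 → 24, wraps to 0 = a, carry into square.
Longitude square 2; +1 → 3.
Latitude subsquare r = 17; +1 → 18 = s.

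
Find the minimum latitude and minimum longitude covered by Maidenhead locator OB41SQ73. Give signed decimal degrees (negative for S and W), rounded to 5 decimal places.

-78.32083, 109.55833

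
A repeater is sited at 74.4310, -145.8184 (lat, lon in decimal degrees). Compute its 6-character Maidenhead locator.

BQ74ck

Offset from 180°W / 90°S: lon 34.1816°, lat 164.4310°.
Field (20°×10°, letters A–R): 34.1816/20 → 1 → B, 164.4310/10 → 16 → Q; chars BQ.
Square (2°×1°, digits 0–9): 14.1816/2 → 7, 4.4310/1 → 4; chars 74.
Subsquare (5′×2.5′, letters a–x): 0.1816/0.0833333 → 2 → c, 0.4310/0.0416667 → 10 → k; chars ck.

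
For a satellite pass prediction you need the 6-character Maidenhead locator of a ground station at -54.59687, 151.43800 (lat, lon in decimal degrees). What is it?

Add 180° to longitude and 90° to latitude: 331.4380, 35.4031.
Field (20°×10°, letters A–R): 331.4380/20 → 16 → Q, 35.4031/10 → 3 → D; chars QD.
Square (2°×1°, digits 0–9): 11.4380/2 → 5, 5.4031/1 → 5; chars 55.
Subsquare (5′×2.5′, letters a–x): 1.4380/0.0833333 → 17 → r, 0.4031/0.0416667 → 9 → j; chars rj.

QD55rj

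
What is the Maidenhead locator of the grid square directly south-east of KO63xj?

Longitude subsquare x = 23; +1 → 24, wraps to 0 = a, carry into square.
Longitude square 6; +1 → 7.
Latitude subsquare j = 9; −1 → 8 = i.

KO73ai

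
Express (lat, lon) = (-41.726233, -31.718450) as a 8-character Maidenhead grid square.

HE48dg35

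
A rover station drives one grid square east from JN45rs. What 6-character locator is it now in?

JN45ss

Longitude subsquare r = 17; +1 → 18 = s.
The latitude characters are unchanged.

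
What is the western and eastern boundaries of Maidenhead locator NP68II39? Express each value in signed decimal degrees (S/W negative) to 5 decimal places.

92.69167, 92.70000

Field N=13, P=15: +13·20° lon, +15·10° lat → SW at lon 80°, lat 60°.
Square 6, 8: +6·2° lon, +8·1° lat → SW at lon 92°, lat 68°.
Subsquare i=8, i=8: +8·0.0833333° lon, +8·0.0416667° lat → SW at lon 92.6667°, lat 68.3333°.
Extended square 3, 9: +3·0.00833333° lon, +9·0.00416667° lat → SW at lon 92.6917°, lat 68.3708°.
Cell spans 0.00833333° lon × 0.00416667° lat.
west 92.69167, east 92.70000.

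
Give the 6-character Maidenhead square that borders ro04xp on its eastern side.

RO14ap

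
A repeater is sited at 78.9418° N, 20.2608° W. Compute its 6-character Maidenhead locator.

Shift to the Maidenhead origin (180°W, 90°S): lon 159.7392, lat 168.9418.
Field (20°×10°, letters A–R): 159.7392/20 → 7 → H, 168.9418/10 → 16 → Q; chars HQ.
Square (2°×1°, digits 0–9): 19.7392/2 → 9, 8.9418/1 → 8; chars 98.
Subsquare (5′×2.5′, letters a–x): 1.7392/0.0833333 → 20 → u, 0.9418/0.0416667 → 22 → w; chars uw.

HQ98uw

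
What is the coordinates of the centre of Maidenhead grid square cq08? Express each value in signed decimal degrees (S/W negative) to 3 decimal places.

78.500, -139.000

Field C=2, Q=16: +2·20° lon, +16·10° lat → SW at lon -140°, lat 70°.
Square 0, 8: +0·2° lon, +8·1° lat → SW at lon -140°, lat 78°.
Cell spans 2° lon × 1° lat. Centre is SW corner plus half of each.
latitude 78.500, longitude -139.000.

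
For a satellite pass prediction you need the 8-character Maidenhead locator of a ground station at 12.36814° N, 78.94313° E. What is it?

Shift to the Maidenhead origin (180°W, 90°S): lon 258.94313, lat 102.36814.
Field: 258.94313/20 → 12 → M, 102.36814/10 → 10 → K; chars MK.
Square: 18.94313/2 → 9, 2.36814/1 → 2; chars 92.
Subsquare: 0.94313/0.0833333 → 11 → l, 0.36814/0.0416667 → 8 → i; chars li.
Extended square: 0.02646/0.00833333 → 3, 0.03481/0.00416667 → 8; chars 38.

MK92li38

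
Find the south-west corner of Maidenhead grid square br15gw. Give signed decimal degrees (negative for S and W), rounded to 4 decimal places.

Field B=1, R=17: +1·20° lon, +17·10° lat → SW at lon -160°, lat 80°.
Square 1, 5: +1·2° lon, +5·1° lat → SW at lon -158°, lat 85°.
Subsquare g=6, w=22: +6·0.0833333° lon, +22·0.0416667° lat → SW at lon -157.5°, lat 85.9167°.
latitude 85.9167, longitude -157.5000.

85.9167, -157.5000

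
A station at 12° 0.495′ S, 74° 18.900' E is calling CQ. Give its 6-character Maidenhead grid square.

MH77dx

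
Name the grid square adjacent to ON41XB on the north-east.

ON51ac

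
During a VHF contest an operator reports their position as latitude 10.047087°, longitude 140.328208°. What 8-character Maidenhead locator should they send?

QK00db91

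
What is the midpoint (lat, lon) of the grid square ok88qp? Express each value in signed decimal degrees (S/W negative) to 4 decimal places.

18.6458, 117.3750

Field O=14, K=10: +14·20° lon, +10·10° lat → SW at lon 100°, lat 10°.
Square 8, 8: +8·2° lon, +8·1° lat → SW at lon 116°, lat 18°.
Subsquare q=16, p=15: +16·0.0833333° lon, +15·0.0416667° lat → SW at lon 117.333°, lat 18.625°.
Cell spans 0.0833333° lon × 0.0416667° lat. Centre is SW corner plus half of each.
latitude 18.6458, longitude 117.3750.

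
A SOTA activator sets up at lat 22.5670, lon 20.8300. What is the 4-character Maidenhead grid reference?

KL02

Add 180° to longitude and 90° to latitude: 200.83, 112.57.
Field (20°×10°, letters A–R): lon ⌊200.83/20⌋ = 10 → K; lat ⌊112.57/10⌋ = 11 → L.
Square (2°×1°, digits 0–9): lon ⌊0.83/2⌋ = 0; lat ⌊2.57/1⌋ = 2.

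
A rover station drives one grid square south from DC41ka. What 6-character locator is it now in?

DC40kx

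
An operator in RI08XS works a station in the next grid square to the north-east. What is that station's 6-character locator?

RI18at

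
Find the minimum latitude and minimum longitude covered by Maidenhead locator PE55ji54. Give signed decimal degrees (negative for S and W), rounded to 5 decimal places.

Field P=15, E=4: +15·20° lon, +4·10° lat → SW at lon 120°, lat -50°.
Square 5, 5: +5·2° lon, +5·1° lat → SW at lon 130°, lat -45°.
Subsquare j=9, i=8: +9·0.0833333° lon, +8·0.0416667° lat → SW at lon 130.75°, lat -44.6667°.
Extended square 5, 4: +5·0.00833333° lon, +4·0.00416667° lat → SW at lon 130.792°, lat -44.65°.
latitude -44.65000, longitude 130.79167.

-44.65000, 130.79167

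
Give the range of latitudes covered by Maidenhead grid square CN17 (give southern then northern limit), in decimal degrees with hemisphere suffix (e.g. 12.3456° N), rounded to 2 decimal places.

47.00° N, 48.00° N

Field C=2, N=13: +2·20° lon, +13·10° lat → SW at lon -140°, lat 40°.
Square 1, 7: +1·2° lon, +7·1° lat → SW at lon -138°, lat 47°.
Cell spans 2° lon × 1° lat.
south 47.00° N, north 48.00° N.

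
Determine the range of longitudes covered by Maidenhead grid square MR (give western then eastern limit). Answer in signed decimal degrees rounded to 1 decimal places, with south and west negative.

60.0, 80.0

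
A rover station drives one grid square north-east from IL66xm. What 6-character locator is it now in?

IL76an

Longitude subsquare x = 23; +1 → 24, wraps to 0 = a, carry into square.
Longitude square 6; +1 → 7.
Latitude subsquare m = 12; +1 → 13 = n.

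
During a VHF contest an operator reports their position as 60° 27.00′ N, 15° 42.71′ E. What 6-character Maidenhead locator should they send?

JP70uk

Add 180° to longitude and 90° to latitude: 195.7118, 150.4500.
Field (20°×10°, letters A–R): lon ⌊195.7118/20⌋ = 9 → J; lat ⌊150.4500/10⌋ = 15 → P.
Square (2°×1°, digits 0–9): lon ⌊15.7118/2⌋ = 7; lat ⌊0.4500/1⌋ = 0.
Subsquare (5′×2.5′, letters a–x): lon ⌊1.7118/0.0833333⌋ = 20 → u; lat ⌊0.4500/0.0416667⌋ = 10 → k.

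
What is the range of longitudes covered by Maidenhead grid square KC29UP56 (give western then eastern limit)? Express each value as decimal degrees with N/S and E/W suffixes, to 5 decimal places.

25.70833° E, 25.71667° E

Field K=10, C=2: +10·20° lon, +2·10° lat → SW at lon 20°, lat -70°.
Square 2, 9: +2·2° lon, +9·1° lat → SW at lon 24°, lat -61°.
Subsquare u=20, p=15: +20·0.0833333° lon, +15·0.0416667° lat → SW at lon 25.6667°, lat -60.375°.
Extended square 5, 6: +5·0.00833333° lon, +6·0.00416667° lat → SW at lon 25.7083°, lat -60.35°.
Cell spans 0.00833333° lon × 0.00416667° lat.
west 25.70833° E, east 25.71667° E.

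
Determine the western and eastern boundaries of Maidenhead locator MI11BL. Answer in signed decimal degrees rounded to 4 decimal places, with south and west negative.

Field M=12, I=8: +12·20° lon, +8·10° lat → SW at lon 60°, lat -10°.
Square 1, 1: +1·2° lon, +1·1° lat → SW at lon 62°, lat -9°.
Subsquare b=1, l=11: +1·0.0833333° lon, +11·0.0416667° lat → SW at lon 62.0833°, lat -8.54167°.
Cell spans 0.0833333° lon × 0.0416667° lat.
west 62.0833, east 62.1667.

62.0833, 62.1667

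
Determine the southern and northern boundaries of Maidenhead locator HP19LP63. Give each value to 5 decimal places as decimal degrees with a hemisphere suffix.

Field H=7, P=15: +7·20° lon, +15·10° lat → SW at lon -40°, lat 60°.
Square 1, 9: +1·2° lon, +9·1° lat → SW at lon -38°, lat 69°.
Subsquare l=11, p=15: +11·0.0833333° lon, +15·0.0416667° lat → SW at lon -37.0833°, lat 69.625°.
Extended square 6, 3: +6·0.00833333° lon, +3·0.00416667° lat → SW at lon -37.0333°, lat 69.6375°.
Cell spans 0.00833333° lon × 0.00416667° lat.
south 69.63750° N, north 69.64167° N.

69.63750° N, 69.64167° N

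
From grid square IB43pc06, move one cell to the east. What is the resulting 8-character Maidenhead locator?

Longitude extended square 0; +1 → 1.
The latitude characters are unchanged.

IB43pc16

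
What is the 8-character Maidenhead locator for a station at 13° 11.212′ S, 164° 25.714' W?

AH76st85

Add 180° to longitude and 90° to latitude: 15.57143, 76.81313.
Field: 15.57143/20 → 0 → A, 76.81313/10 → 7 → H; chars AH.
Square: 15.57143/2 → 7, 6.81313/1 → 6; chars 76.
Subsquare: 1.57143/0.0833333 → 18 → s, 0.81313/0.0416667 → 19 → t; chars st.
Extended square: 0.07143/0.00833333 → 8, 0.02147/0.00416667 → 5; chars 85.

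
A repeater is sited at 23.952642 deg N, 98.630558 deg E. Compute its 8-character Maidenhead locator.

NL93hw58

Shift to the Maidenhead origin (180°W, 90°S): lon 278.63056, lat 113.95264.
Field (20°×10°, letters A–R): lon ⌊278.63056/20⌋ = 13 → N; lat ⌊113.95264/10⌋ = 11 → L.
Square (2°×1°, digits 0–9): lon ⌊18.63056/2⌋ = 9; lat ⌊3.95264/1⌋ = 3.
Subsquare (5′×2.5′, letters a–x): lon ⌊0.63056/0.0833333⌋ = 7 → h; lat ⌊0.95264/0.0416667⌋ = 22 → w.
Extended square (30″×15″, digits 0–9): lon ⌊0.04722/0.00833333⌋ = 5; lat ⌊0.03598/0.00416667⌋ = 8.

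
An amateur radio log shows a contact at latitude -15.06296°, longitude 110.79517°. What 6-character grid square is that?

OH54jw

Offset from 180°W / 90°S: lon 290.7952°, lat 74.9370°.
Field: lon ⌊290.7952/20⌋ = 14 → O; lat ⌊74.9370/10⌋ = 7 → H.
Square: lon ⌊10.7952/2⌋ = 5; lat ⌊4.9370/1⌋ = 4.
Subsquare: lon ⌊0.7952/0.0833333⌋ = 9 → j; lat ⌊0.9370/0.0416667⌋ = 22 → w.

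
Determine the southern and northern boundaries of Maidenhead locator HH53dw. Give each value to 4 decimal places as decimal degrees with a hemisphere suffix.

Field H=7, H=7: +7·20° lon, +7·10° lat → SW at lon -40°, lat -20°.
Square 5, 3: +5·2° lon, +3·1° lat → SW at lon -30°, lat -17°.
Subsquare d=3, w=22: +3·0.0833333° lon, +22·0.0416667° lat → SW at lon -29.75°, lat -16.0833°.
Cell spans 0.0833333° lon × 0.0416667° lat.
south 16.0833° S, north 16.0417° S.

16.0833° S, 16.0417° S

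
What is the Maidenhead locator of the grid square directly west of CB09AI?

BB99xi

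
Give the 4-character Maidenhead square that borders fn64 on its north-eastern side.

Longitude square 6; +1 → 7.
Latitude square 4; +1 → 5.

FN75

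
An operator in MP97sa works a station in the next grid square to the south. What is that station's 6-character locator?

Latitude subsquare a = 0; −1 → -1, wraps to 23 = x, carry into square.
Latitude square 7; −1 → 6.
The longitude characters are unchanged.

MP96sx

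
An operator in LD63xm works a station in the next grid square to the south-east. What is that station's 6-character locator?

LD73al

Longitude subsquare x = 23; +1 → 24, wraps to 0 = a, carry into square.
Longitude square 6; +1 → 7.
Latitude subsquare m = 12; −1 → 11 = l.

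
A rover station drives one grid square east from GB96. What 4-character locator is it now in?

HB06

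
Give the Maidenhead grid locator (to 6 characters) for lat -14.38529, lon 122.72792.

Offset from 180°W / 90°S: lon 302.7279°, lat 75.6147°.
Field: 302.7279/20 → 15 → P, 75.6147/10 → 7 → H; chars PH.
Square: 2.7279/2 → 1, 5.6147/1 → 5; chars 15.
Subsquare: 0.7279/0.0833333 → 8 → i, 0.6147/0.0416667 → 14 → o; chars io.

PH15io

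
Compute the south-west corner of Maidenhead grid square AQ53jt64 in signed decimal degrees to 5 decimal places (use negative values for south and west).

73.80833, -169.20000

Field A=0, Q=16: +0·20° lon, +16·10° lat → SW at lon -180°, lat 70°.
Square 5, 3: +5·2° lon, +3·1° lat → SW at lon -170°, lat 73°.
Subsquare j=9, t=19: +9·0.0833333° lon, +19·0.0416667° lat → SW at lon -169.25°, lat 73.7917°.
Extended square 6, 4: +6·0.00833333° lon, +4·0.00416667° lat → SW at lon -169.2°, lat 73.8083°.
latitude 73.80833, longitude -169.20000.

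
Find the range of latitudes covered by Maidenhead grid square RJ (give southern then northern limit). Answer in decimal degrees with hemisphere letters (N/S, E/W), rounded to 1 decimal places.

Field R=17, J=9: +17·20° lon, +9·10° lat → SW at lon 160°, lat 0°.
Cell spans 20° lon × 10° lat.
south 0.0° N, north 10.0° N.

0.0° N, 10.0° N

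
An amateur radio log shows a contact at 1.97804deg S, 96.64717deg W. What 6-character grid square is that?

EI18qa

Shift to the Maidenhead origin (180°W, 90°S): lon 83.3528, lat 88.0220.
Field (20°×10°, letters A–R): 83.3528/20 → 4 → E, 88.0220/10 → 8 → I; chars EI.
Square (2°×1°, digits 0–9): 3.3528/2 → 1, 8.0220/1 → 8; chars 18.
Subsquare (5′×2.5′, letters a–x): 1.3528/0.0833333 → 16 → q, 0.0220/0.0416667 → 0 → a; chars qa.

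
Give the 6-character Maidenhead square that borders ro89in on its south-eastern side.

RO89jm

Longitude subsquare i = 8; +1 → 9 = j.
Latitude subsquare n = 13; −1 → 12 = m.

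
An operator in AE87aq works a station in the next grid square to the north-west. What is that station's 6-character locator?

AE77xr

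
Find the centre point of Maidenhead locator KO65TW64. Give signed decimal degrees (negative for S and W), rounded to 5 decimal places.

55.93542, 33.63750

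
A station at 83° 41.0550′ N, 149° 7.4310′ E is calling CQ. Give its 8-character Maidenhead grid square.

QR43nq44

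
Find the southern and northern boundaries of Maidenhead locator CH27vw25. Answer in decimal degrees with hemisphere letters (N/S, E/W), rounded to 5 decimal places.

12.06250° S, 12.05833° S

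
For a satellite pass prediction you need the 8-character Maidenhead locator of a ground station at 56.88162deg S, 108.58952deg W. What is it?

DD53qc98

Add 180° to longitude and 90° to latitude: 71.41048, 33.11838.
Field: 71.41048/20 → 3 → D, 33.11838/10 → 3 → D; chars DD.
Square: 11.41048/2 → 5, 3.11838/1 → 3; chars 53.
Subsquare: 1.41048/0.0833333 → 16 → q, 0.11838/0.0416667 → 2 → c; chars qc.
Extended square: 0.07715/0.00833333 → 9, 0.03505/0.00416667 → 8; chars 98.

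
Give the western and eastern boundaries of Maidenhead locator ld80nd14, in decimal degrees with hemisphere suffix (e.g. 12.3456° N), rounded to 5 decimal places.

Field L=11, D=3: +11·20° lon, +3·10° lat → SW at lon 40°, lat -60°.
Square 8, 0: +8·2° lon, +0·1° lat → SW at lon 56°, lat -60°.
Subsquare n=13, d=3: +13·0.0833333° lon, +3·0.0416667° lat → SW at lon 57.0833°, lat -59.875°.
Extended square 1, 4: +1·0.00833333° lon, +4·0.00416667° lat → SW at lon 57.0917°, lat -59.8583°.
Cell spans 0.00833333° lon × 0.00416667° lat.
west 57.09167° E, east 57.10000° E.

57.09167° E, 57.10000° E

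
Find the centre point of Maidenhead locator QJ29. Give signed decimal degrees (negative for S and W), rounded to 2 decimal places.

Field Q=16, J=9: +16·20° lon, +9·10° lat → SW at lon 140°, lat 0°.
Square 2, 9: +2·2° lon, +9·1° lat → SW at lon 144°, lat 9°.
Cell spans 2° lon × 1° lat. Centre is SW corner plus half of each.
latitude 9.50, longitude 145.00.

9.50, 145.00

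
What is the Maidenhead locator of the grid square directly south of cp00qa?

CO09qx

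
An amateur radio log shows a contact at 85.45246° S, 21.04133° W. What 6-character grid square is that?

HA94ln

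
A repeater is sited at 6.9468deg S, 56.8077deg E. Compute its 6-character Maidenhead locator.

Add 180° to longitude and 90° to latitude: 236.8077, 83.0532.
Field: lon ⌊236.8077/20⌋ = 11 → L; lat ⌊83.0532/10⌋ = 8 → I.
Square: lon ⌊16.8077/2⌋ = 8; lat ⌊3.0532/1⌋ = 3.
Subsquare: lon ⌊0.8077/0.0833333⌋ = 9 → j; lat ⌊0.0532/0.0416667⌋ = 1 → b.

LI83jb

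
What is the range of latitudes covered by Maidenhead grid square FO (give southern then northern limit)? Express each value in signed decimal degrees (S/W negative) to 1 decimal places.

Field F=5, O=14: +5·20° lon, +14·10° lat → SW at lon -80°, lat 50°.
Cell spans 20° lon × 10° lat.
south 50.0, north 60.0.

50.0, 60.0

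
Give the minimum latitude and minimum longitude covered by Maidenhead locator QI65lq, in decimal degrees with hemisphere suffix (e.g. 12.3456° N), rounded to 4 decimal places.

4.3333° S, 152.9167° E

Field Q=16, I=8: +16·20° lon, +8·10° lat → SW at lon 140°, lat -10°.
Square 6, 5: +6·2° lon, +5·1° lat → SW at lon 152°, lat -5°.
Subsquare l=11, q=16: +11·0.0833333° lon, +16·0.0416667° lat → SW at lon 152.917°, lat -4.33333°.
latitude 4.3333° S, longitude 152.9167° E.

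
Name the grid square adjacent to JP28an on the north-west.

Longitude subsquare a = 0; −1 → -1, wraps to 23 = x, carry into square.
Longitude square 2; −1 → 1.
Latitude subsquare n = 13; +1 → 14 = o.

JP18xo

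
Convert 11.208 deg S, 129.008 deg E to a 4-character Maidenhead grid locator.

PH48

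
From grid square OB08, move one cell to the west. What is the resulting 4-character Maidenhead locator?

Longitude square 0; −1 → -1, wraps to 9, carry into field.
Longitude field O = 14; −1 → 13 = N.
The latitude characters are unchanged.

NB98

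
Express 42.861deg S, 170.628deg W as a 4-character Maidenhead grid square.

AE47

Offset from 180°W / 90°S: lon 9.37°, lat 47.14°.
Field: lon ⌊9.37/20⌋ = 0 → A; lat ⌊47.14/10⌋ = 4 → E.
Square: lon ⌊9.37/2⌋ = 4; lat ⌊7.14/1⌋ = 7.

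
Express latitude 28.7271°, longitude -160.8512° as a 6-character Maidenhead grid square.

AL98nr

Add 180° to longitude and 90° to latitude: 19.1488, 118.7271.
Field: 19.1488/20 → 0 → A, 118.7271/10 → 11 → L; chars AL.
Square: 19.1488/2 → 9, 8.7271/1 → 8; chars 98.
Subsquare: 1.1488/0.0833333 → 13 → n, 0.7271/0.0416667 → 17 → r; chars nr.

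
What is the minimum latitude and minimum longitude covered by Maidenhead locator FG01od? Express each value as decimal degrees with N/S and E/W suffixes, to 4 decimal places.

Field F=5, G=6: +5·20° lon, +6·10° lat → SW at lon -80°, lat -30°.
Square 0, 1: +0·2° lon, +1·1° lat → SW at lon -80°, lat -29°.
Subsquare o=14, d=3: +14·0.0833333° lon, +3·0.0416667° lat → SW at lon -78.8333°, lat -28.875°.
latitude 28.8750° S, longitude 78.8333° W.

28.8750° S, 78.8333° W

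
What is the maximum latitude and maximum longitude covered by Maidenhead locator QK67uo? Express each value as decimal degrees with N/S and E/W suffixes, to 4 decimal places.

17.6250° N, 153.7500° E

Field Q=16, K=10: +16·20° lon, +10·10° lat → SW at lon 140°, lat 10°.
Square 6, 7: +6·2° lon, +7·1° lat → SW at lon 152°, lat 17°.
Subsquare u=20, o=14: +20·0.0833333° lon, +14·0.0416667° lat → SW at lon 153.667°, lat 17.5833°.
Cell spans 0.0833333° lon × 0.0416667° lat. NE corner is SW corner plus one full cell.
latitude 17.6250° N, longitude 153.7500° E.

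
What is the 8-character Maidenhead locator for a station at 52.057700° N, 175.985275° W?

AO22ab13

Offset from 180°W / 90°S: lon 4.01472°, lat 142.05770°.
Field: 4.01472/20 → 0 → A, 142.05770/10 → 14 → O; chars AO.
Square: 4.01472/2 → 2, 2.05770/1 → 2; chars 22.
Subsquare: 0.01472/0.0833333 → 0 → a, 0.05770/0.0416667 → 1 → b; chars ab.
Extended square: 0.01472/0.00833333 → 1, 0.01603/0.00416667 → 3; chars 13.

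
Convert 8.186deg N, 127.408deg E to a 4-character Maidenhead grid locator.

PJ38

Offset from 180°W / 90°S: lon 307.41°, lat 98.19°.
Field: lon ⌊307.41/20⌋ = 15 → P; lat ⌊98.19/10⌋ = 9 → J.
Square: lon ⌊7.41/2⌋ = 3; lat ⌊8.19/1⌋ = 8.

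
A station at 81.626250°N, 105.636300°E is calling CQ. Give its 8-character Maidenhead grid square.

Add 180° to longitude and 90° to latitude: 285.63630, 171.62625.
Field (20°×10°, letters A–R): lon ⌊285.63630/20⌋ = 14 → O; lat ⌊171.62625/10⌋ = 17 → R.
Square (2°×1°, digits 0–9): lon ⌊5.63630/2⌋ = 2; lat ⌊1.62625/1⌋ = 1.
Subsquare (5′×2.5′, letters a–x): lon ⌊1.63630/0.0833333⌋ = 19 → t; lat ⌊0.62625/0.0416667⌋ = 15 → p.
Extended square (30″×15″, digits 0–9): lon ⌊0.05297/0.00833333⌋ = 6; lat ⌊0.00125/0.00416667⌋ = 0.

OR21tp60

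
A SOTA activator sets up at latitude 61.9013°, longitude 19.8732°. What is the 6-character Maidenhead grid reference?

Add 180° to longitude and 90° to latitude: 199.8732, 151.9013.
Field (20°×10°, letters A–R): lon ⌊199.8732/20⌋ = 9 → J; lat ⌊151.9013/10⌋ = 15 → P.
Square (2°×1°, digits 0–9): lon ⌊19.8732/2⌋ = 9; lat ⌊1.9013/1⌋ = 1.
Subsquare (5′×2.5′, letters a–x): lon ⌊1.8732/0.0833333⌋ = 22 → w; lat ⌊0.9013/0.0416667⌋ = 21 → v.

JP91wv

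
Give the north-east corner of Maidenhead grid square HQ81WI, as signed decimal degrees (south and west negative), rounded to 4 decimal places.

71.3750, -22.0833

Field H=7, Q=16: +7·20° lon, +16·10° lat → SW at lon -40°, lat 70°.
Square 8, 1: +8·2° lon, +1·1° lat → SW at lon -24°, lat 71°.
Subsquare w=22, i=8: +22·0.0833333° lon, +8·0.0416667° lat → SW at lon -22.1667°, lat 71.3333°.
Cell spans 0.0833333° lon × 0.0416667° lat. NE corner is SW corner plus one full cell.
latitude 71.3750, longitude -22.0833.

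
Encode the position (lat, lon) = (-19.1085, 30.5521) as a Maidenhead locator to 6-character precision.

KH50gv

Shift to the Maidenhead origin (180°W, 90°S): lon 210.5521, lat 70.8915.
Field: lon ⌊210.5521/20⌋ = 10 → K; lat ⌊70.8915/10⌋ = 7 → H.
Square: lon ⌊10.5521/2⌋ = 5; lat ⌊0.8915/1⌋ = 0.
Subsquare: lon ⌊0.5521/0.0833333⌋ = 6 → g; lat ⌊0.8915/0.0416667⌋ = 21 → v.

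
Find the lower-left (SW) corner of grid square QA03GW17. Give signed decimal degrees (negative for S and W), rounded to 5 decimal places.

Field Q=16, A=0: +16·20° lon, +0·10° lat → SW at lon 140°, lat -90°.
Square 0, 3: +0·2° lon, +3·1° lat → SW at lon 140°, lat -87°.
Subsquare g=6, w=22: +6·0.0833333° lon, +22·0.0416667° lat → SW at lon 140.5°, lat -86.0833°.
Extended square 1, 7: +1·0.00833333° lon, +7·0.00416667° lat → SW at lon 140.508°, lat -86.0542°.
latitude -86.05417, longitude 140.50833.

-86.05417, 140.50833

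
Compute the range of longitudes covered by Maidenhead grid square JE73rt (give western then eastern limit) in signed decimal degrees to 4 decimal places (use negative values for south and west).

15.4167, 15.5000

Field J=9, E=4: +9·20° lon, +4·10° lat → SW at lon 0°, lat -50°.
Square 7, 3: +7·2° lon, +3·1° lat → SW at lon 14°, lat -47°.
Subsquare r=17, t=19: +17·0.0833333° lon, +19·0.0416667° lat → SW at lon 15.4167°, lat -46.2083°.
Cell spans 0.0833333° lon × 0.0416667° lat.
west 15.4167, east 15.5000.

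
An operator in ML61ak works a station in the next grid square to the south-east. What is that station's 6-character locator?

Longitude subsquare a = 0; +1 → 1 = b.
Latitude subsquare k = 10; −1 → 9 = j.

ML61bj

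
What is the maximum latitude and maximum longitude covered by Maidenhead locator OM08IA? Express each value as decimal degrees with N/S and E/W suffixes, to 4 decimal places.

Field O=14, M=12: +14·20° lon, +12·10° lat → SW at lon 100°, lat 30°.
Square 0, 8: +0·2° lon, +8·1° lat → SW at lon 100°, lat 38°.
Subsquare i=8, a=0: +8·0.0833333° lon, +0·0.0416667° lat → SW at lon 100.667°, lat 38°.
Cell spans 0.0833333° lon × 0.0416667° lat. NE corner is SW corner plus one full cell.
latitude 38.0417° N, longitude 100.7500° E.

38.0417° N, 100.7500° E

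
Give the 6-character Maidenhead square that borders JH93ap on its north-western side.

JH83xq

Longitude subsquare a = 0; −1 → -1, wraps to 23 = x, carry into square.
Longitude square 9; −1 → 8.
Latitude subsquare p = 15; +1 → 16 = q.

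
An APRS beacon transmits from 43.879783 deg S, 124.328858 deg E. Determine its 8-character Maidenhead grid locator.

PE26dc98

Offset from 180°W / 90°S: lon 304.32886°, lat 46.12022°.
Field: lon ⌊304.32886/20⌋ = 15 → P; lat ⌊46.12022/10⌋ = 4 → E.
Square: lon ⌊4.32886/2⌋ = 2; lat ⌊6.12022/1⌋ = 6.
Subsquare: lon ⌊0.32886/0.0833333⌋ = 3 → d; lat ⌊0.12022/0.0416667⌋ = 2 → c.
Extended square: lon ⌊0.07886/0.00833333⌋ = 9; lat ⌊0.03688/0.00416667⌋ = 8.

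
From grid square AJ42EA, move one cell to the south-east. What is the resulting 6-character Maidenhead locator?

Longitude subsquare e = 4; +1 → 5 = f.
Latitude subsquare a = 0; −1 → -1, wraps to 23 = x, carry into square.
Latitude square 2; −1 → 1.

AJ41fx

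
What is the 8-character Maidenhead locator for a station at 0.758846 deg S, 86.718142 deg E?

Add 180° to longitude and 90° to latitude: 266.71814, 89.24115.
Field: 266.71814/20 → 13 → N, 89.24115/10 → 8 → I; chars NI.
Square: 6.71814/2 → 3, 9.24115/1 → 9; chars 39.
Subsquare: 0.71814/0.0833333 → 8 → i, 0.24115/0.0416667 → 5 → f; chars if.
Extended square: 0.05148/0.00833333 → 6, 0.03282/0.00416667 → 7; chars 67.

NI39if67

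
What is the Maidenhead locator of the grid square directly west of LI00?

KI90

Longitude square 0; −1 → -1, wraps to 9, carry into field.
Longitude field L = 11; −1 → 10 = K.
The latitude characters are unchanged.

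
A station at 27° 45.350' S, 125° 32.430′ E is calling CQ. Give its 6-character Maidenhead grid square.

Add 180° to longitude and 90° to latitude: 305.5405, 62.2442.
Field: 305.5405/20 → 15 → P, 62.2442/10 → 6 → G; chars PG.
Square: 5.5405/2 → 2, 2.2442/1 → 2; chars 22.
Subsquare: 1.5405/0.0833333 → 18 → s, 0.2442/0.0416667 → 5 → f; chars sf.

PG22sf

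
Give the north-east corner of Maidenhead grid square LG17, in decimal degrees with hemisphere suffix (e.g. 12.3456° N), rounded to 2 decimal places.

Field L=11, G=6: +11·20° lon, +6·10° lat → SW at lon 40°, lat -30°.
Square 1, 7: +1·2° lon, +7·1° lat → SW at lon 42°, lat -23°.
Cell spans 2° lon × 1° lat. NE corner is SW corner plus one full cell.
latitude 22.00° S, longitude 44.00° E.

22.00° S, 44.00° E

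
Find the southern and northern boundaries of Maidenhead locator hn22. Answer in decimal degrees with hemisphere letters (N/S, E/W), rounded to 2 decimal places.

42.00° N, 43.00° N

Field H=7, N=13: +7·20° lon, +13·10° lat → SW at lon -40°, lat 40°.
Square 2, 2: +2·2° lon, +2·1° lat → SW at lon -36°, lat 42°.
Cell spans 2° lon × 1° lat.
south 42.00° N, north 43.00° N.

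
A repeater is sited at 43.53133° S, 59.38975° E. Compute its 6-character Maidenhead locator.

Shift to the Maidenhead origin (180°W, 90°S): lon 239.3897, lat 46.4687.
Field: lon ⌊239.3897/20⌋ = 11 → L; lat ⌊46.4687/10⌋ = 4 → E.
Square: lon ⌊19.3897/2⌋ = 9; lat ⌊6.4687/1⌋ = 6.
Subsquare: lon ⌊1.3897/0.0833333⌋ = 16 → q; lat ⌊0.4687/0.0416667⌋ = 11 → l.

LE96ql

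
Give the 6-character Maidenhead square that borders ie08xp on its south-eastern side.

IE18ao

Longitude subsquare x = 23; +1 → 24, wraps to 0 = a, carry into square.
Longitude square 0; +1 → 1.
Latitude subsquare p = 15; −1 → 14 = o.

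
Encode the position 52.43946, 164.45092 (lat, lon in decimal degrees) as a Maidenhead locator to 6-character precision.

Offset from 180°W / 90°S: lon 344.4509°, lat 142.4395°.
Field (20°×10°, letters A–R): 344.4509/20 → 17 → R, 142.4395/10 → 14 → O; chars RO.
Square (2°×1°, digits 0–9): 4.4509/2 → 2, 2.4395/1 → 2; chars 22.
Subsquare (5′×2.5′, letters a–x): 0.4509/0.0833333 → 5 → f, 0.4395/0.0416667 → 10 → k; chars fk.

RO22fk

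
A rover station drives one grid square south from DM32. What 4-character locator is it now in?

DM31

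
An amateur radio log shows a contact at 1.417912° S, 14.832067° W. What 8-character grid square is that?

II28on09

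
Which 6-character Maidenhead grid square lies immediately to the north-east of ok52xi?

Longitude subsquare x = 23; +1 → 24, wraps to 0 = a, carry into square.
Longitude square 5; +1 → 6.
Latitude subsquare i = 8; +1 → 9 = j.

OK62aj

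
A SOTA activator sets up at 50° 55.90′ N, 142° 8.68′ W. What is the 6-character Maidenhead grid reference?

Offset from 180°W / 90°S: lon 37.8553°, lat 140.9317°.
Field: 37.8553/20 → 1 → B, 140.9317/10 → 14 → O; chars BO.
Square: 17.8553/2 → 8, 0.9317/1 → 0; chars 80.
Subsquare: 1.8553/0.0833333 → 22 → w, 0.9317/0.0416667 → 22 → w; chars ww.

BO80ww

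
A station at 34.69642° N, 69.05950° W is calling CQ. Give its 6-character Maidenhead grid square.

FM54lq

Shift to the Maidenhead origin (180°W, 90°S): lon 110.9405, lat 124.6964.
Field (20°×10°, letters A–R): 110.9405/20 → 5 → F, 124.6964/10 → 12 → M; chars FM.
Square (2°×1°, digits 0–9): 10.9405/2 → 5, 4.6964/1 → 4; chars 54.
Subsquare (5′×2.5′, letters a–x): 0.9405/0.0833333 → 11 → l, 0.6964/0.0416667 → 16 → q; chars lq.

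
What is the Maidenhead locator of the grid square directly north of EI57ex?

EI58ea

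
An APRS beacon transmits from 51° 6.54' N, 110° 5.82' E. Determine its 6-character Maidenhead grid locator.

OO51bc

Add 180° to longitude and 90° to latitude: 290.0970, 141.1090.
Field: lon ⌊290.0970/20⌋ = 14 → O; lat ⌊141.1090/10⌋ = 14 → O.
Square: lon ⌊10.0970/2⌋ = 5; lat ⌊1.1090/1⌋ = 1.
Subsquare: lon ⌊0.0970/0.0833333⌋ = 1 → b; lat ⌊0.1090/0.0416667⌋ = 2 → c.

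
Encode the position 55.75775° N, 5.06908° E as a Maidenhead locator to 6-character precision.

JO25ms

Add 180° to longitude and 90° to latitude: 185.0691, 145.7577.
Field (20°×10°, letters A–R): 185.0691/20 → 9 → J, 145.7577/10 → 14 → O; chars JO.
Square (2°×1°, digits 0–9): 5.0691/2 → 2, 5.7577/1 → 5; chars 25.
Subsquare (5′×2.5′, letters a–x): 1.0691/0.0833333 → 12 → m, 0.7577/0.0416667 → 18 → s; chars ms.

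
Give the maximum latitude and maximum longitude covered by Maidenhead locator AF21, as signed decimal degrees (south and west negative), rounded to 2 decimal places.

-38.00, -174.00

Field A=0, F=5: +0·20° lon, +5·10° lat → SW at lon -180°, lat -40°.
Square 2, 1: +2·2° lon, +1·1° lat → SW at lon -176°, lat -39°.
Cell spans 2° lon × 1° lat. NE corner is SW corner plus one full cell.
latitude -38.00, longitude -174.00.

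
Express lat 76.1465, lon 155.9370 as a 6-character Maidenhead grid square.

Offset from 180°W / 90°S: lon 335.9370°, lat 166.1465°.
Field: lon ⌊335.9370/20⌋ = 16 → Q; lat ⌊166.1465/10⌋ = 16 → Q.
Square: lon ⌊15.9370/2⌋ = 7; lat ⌊6.1465/1⌋ = 6.
Subsquare: lon ⌊1.9370/0.0833333⌋ = 23 → x; lat ⌊0.1465/0.0416667⌋ = 3 → d.

QQ76xd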